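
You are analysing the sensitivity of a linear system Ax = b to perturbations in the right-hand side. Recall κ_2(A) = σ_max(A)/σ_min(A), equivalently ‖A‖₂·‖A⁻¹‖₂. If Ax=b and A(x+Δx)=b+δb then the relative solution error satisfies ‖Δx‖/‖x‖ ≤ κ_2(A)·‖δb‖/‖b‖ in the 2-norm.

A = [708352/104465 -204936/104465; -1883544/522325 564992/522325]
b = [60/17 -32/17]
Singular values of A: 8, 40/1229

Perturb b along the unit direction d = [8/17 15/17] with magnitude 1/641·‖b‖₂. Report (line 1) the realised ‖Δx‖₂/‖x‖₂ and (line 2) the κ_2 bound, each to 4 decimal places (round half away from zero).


σ_max = 8, σ_min = 40/1229
κ = σ_max/σ_min = 8/(40/1229) = 245.8000
bound on ‖Δx‖/‖x‖: κ·ε = 245.8000·1/641 = 0.3835
solve Ax = b  →  x = [0.4800 -0.1400]
‖b‖ = 4.0000, ‖x‖ = 0.5000
δb = ε·‖b‖·d = [0.0029 0.0055]; solving A·Δx = δb gives ‖Δx‖ = 0.1917
realised ‖Δx‖/‖x‖ = 0.3835
realised/bound = 1 exactly: the bound is attained for this b and d

0.3835
0.3835


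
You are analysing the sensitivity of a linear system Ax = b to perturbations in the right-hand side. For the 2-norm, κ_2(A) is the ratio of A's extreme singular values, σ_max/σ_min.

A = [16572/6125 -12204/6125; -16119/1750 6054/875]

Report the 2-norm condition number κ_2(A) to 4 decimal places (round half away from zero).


392.0000

AᵀA = [22127697/240100 -4148901/60025; -4148901/60025 3111732/60025]; tr = 1382985/9604, det = 324/2401
eigenvalues of AᵀA: λ = (tr ± √(tr²−4·det))/2 = 144, 9/9604
κ_2(A) = √(λ_max/λ_min) = √(144 / (9/9604)) = 392.0000


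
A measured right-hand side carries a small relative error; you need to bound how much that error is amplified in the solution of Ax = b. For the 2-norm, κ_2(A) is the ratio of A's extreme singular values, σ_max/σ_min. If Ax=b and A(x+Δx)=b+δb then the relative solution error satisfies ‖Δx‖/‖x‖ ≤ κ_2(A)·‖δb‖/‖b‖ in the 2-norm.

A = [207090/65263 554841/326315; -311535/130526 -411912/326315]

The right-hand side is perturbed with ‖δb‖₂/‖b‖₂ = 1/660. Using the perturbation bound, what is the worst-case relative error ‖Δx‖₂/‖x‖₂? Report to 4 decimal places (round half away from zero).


form AᵀA = [268599128625/17037036676 35812905030/4259259169; 35812905030/4259259169 19100801241/4259259169] with trace 1193779701/58951684 and determinant 164025/58951684
char-poly roots: 81/4 and 2025/14737921
κ_2(A) = √(λ_max/λ_min) = √((81/4) / (2025/14737921)) = 383.9000
worst-case relative error ≤ 383.9000 × 1/660 = 0.5817

0.5817


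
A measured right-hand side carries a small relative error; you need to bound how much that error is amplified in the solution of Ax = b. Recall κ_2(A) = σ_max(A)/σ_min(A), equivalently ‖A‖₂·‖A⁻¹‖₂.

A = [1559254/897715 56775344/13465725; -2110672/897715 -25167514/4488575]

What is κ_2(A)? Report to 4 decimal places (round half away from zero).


331.4640

AᵀA = [275448373124/32235688849 9915531342464/483535332735; 9915531342464/483535332735 356962941391204/7253029991025]; tr = 2478927960616/42917337225, det = 52128400/1716693489
eigenvalues of AᵀA: λ = (tr ± √(tr²−4·det))/2 = 1444/25, 902500/1716693489
κ = σ_max/σ_min = (38/5)/(950/41433) = 331.4640


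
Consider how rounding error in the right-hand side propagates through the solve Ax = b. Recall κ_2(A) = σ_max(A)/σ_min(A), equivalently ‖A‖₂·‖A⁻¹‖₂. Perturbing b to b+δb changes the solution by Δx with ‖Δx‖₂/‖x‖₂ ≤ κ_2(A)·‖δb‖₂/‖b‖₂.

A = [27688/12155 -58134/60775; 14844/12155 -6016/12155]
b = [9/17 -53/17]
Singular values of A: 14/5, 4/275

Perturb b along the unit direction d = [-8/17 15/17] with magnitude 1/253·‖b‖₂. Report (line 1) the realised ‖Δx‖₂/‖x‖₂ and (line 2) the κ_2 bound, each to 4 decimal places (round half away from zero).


0.0042
0.7609

largest singular value 14/5, smallest 4/275
κ = σ_max/σ_min = (14/5)/(4/275) = 192.5000
worst-case relative error ≤ 192.5000 × 1/253 = 0.7609
solve Ax = b  →  x = [-79.6566 -190.2473]
2-norm of b is 3.1623; of x, 206.2503
re-solving with b+δb shifts x by Δx of norm 0.8593
relative error = 0.0042
so the bound overstates the realised error by a factor of ≈ 182.6218 (computed from the unrounded values)


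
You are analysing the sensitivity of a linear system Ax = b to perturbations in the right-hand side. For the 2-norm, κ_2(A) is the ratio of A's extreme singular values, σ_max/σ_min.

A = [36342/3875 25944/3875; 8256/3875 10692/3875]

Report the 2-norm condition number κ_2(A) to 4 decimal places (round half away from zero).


M = AᵀA = [2222244/24025 1649808/24025; 1649808/24025 1259856/24025]. tr(M)=139284/961, det(M)=129600/961
char-poly roots: 144 and 900/961
κ_2(A) = √(λ_max/λ_min) = √(144 / (900/961)) = 12.4000

12.4000


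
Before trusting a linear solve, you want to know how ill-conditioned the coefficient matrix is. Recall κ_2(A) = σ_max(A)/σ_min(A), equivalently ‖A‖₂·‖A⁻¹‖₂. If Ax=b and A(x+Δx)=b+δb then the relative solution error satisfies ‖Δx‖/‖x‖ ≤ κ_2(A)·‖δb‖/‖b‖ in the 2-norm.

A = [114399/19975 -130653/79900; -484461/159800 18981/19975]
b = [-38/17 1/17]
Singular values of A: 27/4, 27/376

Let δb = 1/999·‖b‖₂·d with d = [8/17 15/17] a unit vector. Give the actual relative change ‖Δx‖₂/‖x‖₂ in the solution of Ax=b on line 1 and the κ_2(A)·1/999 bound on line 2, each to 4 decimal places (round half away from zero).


largest singular value 27/4, smallest 27/376
κ = σ_max/σ_min = (27/4)/(27/376) = 94.0000
perturbation bound = 94.0000·1/999 = 0.0941
solve Ax = b  →  x = [-4.1837 -13.2859]
‖b‖ = 2.2361, ‖x‖ = 13.9291
Δx = A⁻¹·δb where δb = 1/999·2.2361·d; ‖Δx‖ = 0.0312
relative error = 0.0022
so the bound overstates the realised error by a factor of ≈ 42.0476 (computed from the unrounded values)

0.0022
0.0941


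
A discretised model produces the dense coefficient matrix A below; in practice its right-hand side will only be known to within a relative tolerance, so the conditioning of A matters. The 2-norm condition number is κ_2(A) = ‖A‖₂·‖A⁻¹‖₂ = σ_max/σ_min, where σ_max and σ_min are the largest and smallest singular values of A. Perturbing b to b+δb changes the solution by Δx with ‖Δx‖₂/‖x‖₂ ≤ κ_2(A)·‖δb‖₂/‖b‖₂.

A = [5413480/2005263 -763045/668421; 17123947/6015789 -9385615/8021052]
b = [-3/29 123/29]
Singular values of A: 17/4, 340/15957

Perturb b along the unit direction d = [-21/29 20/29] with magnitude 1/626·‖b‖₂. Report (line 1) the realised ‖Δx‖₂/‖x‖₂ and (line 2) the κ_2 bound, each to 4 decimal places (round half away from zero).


0.0023
0.3186

from the listed singular values, σ₁ = 17/4, σ_n = 340/15957
κ = σ_max/σ_min = (17/4)/(340/15957) = 199.4625
κ_2(A)·‖δb‖/‖b‖ = 0.3186
solve Ax = b  →  x = [54.8043 129.6950]
‖b‖₂ = 4.2426 and ‖x‖₂ = 140.7988
Δx = A⁻¹·δb where δb = 1/626·4.2426·d; ‖Δx‖ = 0.3181
dividing the unrounded norms, ‖Δx‖/‖x‖ = 0.0023
so the bound overstates the realised error by a factor of ≈ 141.0431 (computed from the unrounded values)


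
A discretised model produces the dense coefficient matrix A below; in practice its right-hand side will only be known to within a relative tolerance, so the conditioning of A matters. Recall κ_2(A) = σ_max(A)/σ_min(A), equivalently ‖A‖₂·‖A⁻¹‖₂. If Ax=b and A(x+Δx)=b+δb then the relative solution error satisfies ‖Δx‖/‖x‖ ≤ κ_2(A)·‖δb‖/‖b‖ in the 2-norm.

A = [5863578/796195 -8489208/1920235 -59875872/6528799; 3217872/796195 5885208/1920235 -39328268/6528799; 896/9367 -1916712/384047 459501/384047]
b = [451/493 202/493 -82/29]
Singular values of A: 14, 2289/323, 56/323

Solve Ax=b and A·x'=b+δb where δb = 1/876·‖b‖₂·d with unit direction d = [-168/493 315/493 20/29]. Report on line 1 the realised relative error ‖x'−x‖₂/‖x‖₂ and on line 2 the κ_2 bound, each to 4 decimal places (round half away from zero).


σ_max = 14, σ_min = 56/323
condition number: 14 ÷ (56/323) = 80.7500
worst-case relative error ≤ 80.7500 × 1/876 = 0.0922
solve Ax = b  →  x = [-9.1857 -1.2565 -6.8703]
‖b‖ = 3.0000, ‖x‖ = 11.5394
with δb = [-0.0012 0.0022 0.0024], A·Δx = δb → ‖Δx‖ = 0.0198
relative error = 0.0017
realised/bound (from unrounded values) ≈ 0.0186

0.0017
0.0922


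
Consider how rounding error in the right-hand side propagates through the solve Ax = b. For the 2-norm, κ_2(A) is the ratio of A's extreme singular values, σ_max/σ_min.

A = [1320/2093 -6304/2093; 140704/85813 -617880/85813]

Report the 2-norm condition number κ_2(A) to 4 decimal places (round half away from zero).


161.0000

AᵀA = [134476864/43573201 -597196800/43573201; -597196800/43573201 2654315584/43573201]; tr = 1659008/25921, det = 4096/25921
solving λ² − 1659008/25921·λ + 4096/25921 = 0 gives λ = 64, 64/25921
σ_max=√64=8, σ_min=√(64/25921)=(8/161) → κ = 161.0000


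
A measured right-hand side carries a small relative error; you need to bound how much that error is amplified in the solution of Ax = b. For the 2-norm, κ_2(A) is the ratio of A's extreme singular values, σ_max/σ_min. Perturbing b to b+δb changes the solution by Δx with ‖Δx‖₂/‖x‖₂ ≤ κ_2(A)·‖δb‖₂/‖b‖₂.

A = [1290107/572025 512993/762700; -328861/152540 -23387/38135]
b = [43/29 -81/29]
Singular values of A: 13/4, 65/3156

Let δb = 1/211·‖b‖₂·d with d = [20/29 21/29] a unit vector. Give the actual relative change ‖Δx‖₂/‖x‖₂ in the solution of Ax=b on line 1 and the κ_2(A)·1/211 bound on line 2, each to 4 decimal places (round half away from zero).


σ_max = 13/4, σ_min = 65/3156
κ_2(A) = (13/4) / (65/3156) = 157.8000
worst-case relative error ≤ 157.8000 × 1/211 = 0.7479
solve Ax = b  →  x = [14.4812 -46.3532]
2-norm of b is 3.1623; of x, 48.5626
δb = ε·‖b‖·d = [0.0103 0.0109]; solving A·Δx = δb gives ‖Δx‖ = 0.7277
dividing the unrounded norms, ‖Δx‖/‖x‖ = 0.0150
realised/bound (from unrounded values) ≈ 0.0200

0.0150
0.7479


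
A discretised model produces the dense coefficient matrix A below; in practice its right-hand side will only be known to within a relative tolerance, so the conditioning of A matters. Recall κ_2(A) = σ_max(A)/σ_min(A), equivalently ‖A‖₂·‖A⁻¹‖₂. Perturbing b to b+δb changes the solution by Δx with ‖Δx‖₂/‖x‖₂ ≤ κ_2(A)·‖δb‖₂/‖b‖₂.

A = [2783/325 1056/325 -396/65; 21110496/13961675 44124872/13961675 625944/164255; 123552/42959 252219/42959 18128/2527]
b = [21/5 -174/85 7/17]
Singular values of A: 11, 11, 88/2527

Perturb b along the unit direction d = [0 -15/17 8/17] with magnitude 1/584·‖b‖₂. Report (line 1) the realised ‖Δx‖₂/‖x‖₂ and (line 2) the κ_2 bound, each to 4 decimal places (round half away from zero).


0.0040
0.5409

from the listed singular values, σ₁ = 11, σ_n = 88/2527
κ = σ_max/σ_min = 11/(88/2527) = 315.8750
perturbation bound = 315.8750·1/584 = 0.5409
solve Ax = b  →  x = [32.0895 -42.3315 21.8374]
2-norm of b is 4.6904; of x, 57.4331
with δb = [0.0000 -0.0071 0.0038], A·Δx = δb → ‖Δx‖ = 0.2306
relative error = 0.0040
tightness: 0.0040 against a bound of 0.5409 (unrounded ratio ≈ 0.0074)


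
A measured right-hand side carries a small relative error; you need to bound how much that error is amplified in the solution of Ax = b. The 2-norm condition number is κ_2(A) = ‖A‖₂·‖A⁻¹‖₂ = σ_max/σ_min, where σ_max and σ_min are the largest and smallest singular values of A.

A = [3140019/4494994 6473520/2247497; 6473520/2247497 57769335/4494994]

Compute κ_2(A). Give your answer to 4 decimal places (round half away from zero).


form AᵀA = [105583321881/12019613956 117280761840/3004903489; 117280761840/3004903489 2085021957825/12019613956] with trace 651578013/3575138 and determinant 13286025/28601104
char-poly roots: 729/4 and 18225/7150276
κ = σ_max/σ_min = (27/2)/(135/2674) = 267.4000

267.4000


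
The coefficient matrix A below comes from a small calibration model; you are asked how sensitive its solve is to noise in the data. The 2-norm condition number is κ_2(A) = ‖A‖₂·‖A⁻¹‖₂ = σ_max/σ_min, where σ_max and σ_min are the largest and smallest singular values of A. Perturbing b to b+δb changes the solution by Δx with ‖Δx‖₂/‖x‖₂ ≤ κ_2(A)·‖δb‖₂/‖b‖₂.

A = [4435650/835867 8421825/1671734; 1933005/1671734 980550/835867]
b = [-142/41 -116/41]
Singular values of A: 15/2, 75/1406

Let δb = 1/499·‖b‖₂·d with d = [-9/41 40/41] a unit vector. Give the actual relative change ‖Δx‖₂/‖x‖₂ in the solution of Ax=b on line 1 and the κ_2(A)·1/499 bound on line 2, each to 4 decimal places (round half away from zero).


0.0045
0.2818

from the listed singular values, σ₁ = 15/2, σ_n = 75/1406
κ = σ_max/σ_min = (15/2)/(75/1406) = 140.6000
worst-case relative error ≤ 140.6000 × 1/499 = 0.2818
solve Ax = b  →  x = [25.4713 -27.5182]
‖b‖ = 4.4721, ‖x‖ = 37.4971
with δb = [-0.0020 0.0087], A·Δx = δb → ‖Δx‖ = 0.1680
realised ‖Δx‖/‖x‖ = 0.0045
so the bound overstates the realised error by a factor of ≈ 62.8846 (computed from the unrounded values)


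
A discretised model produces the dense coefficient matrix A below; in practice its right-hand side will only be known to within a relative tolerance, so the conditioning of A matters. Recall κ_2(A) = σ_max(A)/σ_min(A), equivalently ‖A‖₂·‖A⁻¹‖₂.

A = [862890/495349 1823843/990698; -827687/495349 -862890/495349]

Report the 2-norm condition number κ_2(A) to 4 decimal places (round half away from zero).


294.5000

M = AᵀA = [1699934509/291760561 1784887965/291760561; 1784887965/291760561 7496694289/1167042244]. tr(M)=16999325/1387684, det(M)=2401/1387684
λ_max, λ_min = (16999325/1387684 ± √288963723138489/1925666883856)/2 = 49/4, 49/346921
κ = σ_max/σ_min = (7/2)/(7/589) = 294.5000


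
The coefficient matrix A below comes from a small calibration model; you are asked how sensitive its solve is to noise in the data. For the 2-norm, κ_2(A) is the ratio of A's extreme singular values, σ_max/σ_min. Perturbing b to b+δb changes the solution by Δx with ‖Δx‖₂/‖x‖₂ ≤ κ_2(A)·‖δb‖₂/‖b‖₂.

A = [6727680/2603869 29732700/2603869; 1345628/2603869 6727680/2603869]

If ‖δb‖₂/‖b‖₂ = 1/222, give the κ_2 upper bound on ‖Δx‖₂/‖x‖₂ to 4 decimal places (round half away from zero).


M = AᵀA = [28002613264/4033393081 124381347840/4033393081; 124381347840/4033393081 552822800400/4033393081]. tr(M)=345523744/2399401, det(M)=1440000/2399401
eigenvalues of AᵀA: λ = (tr ± √(tr²−4·det))/2 = 144, 10000/2399401
κ = σ_max/σ_min = 12/(100/1549) = 185.8800
perturbation bound = 185.8800·1/222 = 0.8373

0.8373


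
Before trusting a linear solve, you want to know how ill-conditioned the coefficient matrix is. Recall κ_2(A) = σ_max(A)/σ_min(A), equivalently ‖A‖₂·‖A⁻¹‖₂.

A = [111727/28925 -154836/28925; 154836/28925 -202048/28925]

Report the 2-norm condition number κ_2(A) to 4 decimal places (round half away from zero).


form AᵀA = [1458284377/33466225 -1943346636/33466225; -1943346636/33466225 2591903248/33466225] with trace 162007505/1338649 and determinant 3748096/1338649
λ_max, λ_min = (162007505/1338649 ± √26226362136475809/1791981145201)/2 = 121, 30976/1338649
σ_max=√121=11, σ_min=√(30976/1338649)=(176/1157) → κ = 72.3125

72.3125


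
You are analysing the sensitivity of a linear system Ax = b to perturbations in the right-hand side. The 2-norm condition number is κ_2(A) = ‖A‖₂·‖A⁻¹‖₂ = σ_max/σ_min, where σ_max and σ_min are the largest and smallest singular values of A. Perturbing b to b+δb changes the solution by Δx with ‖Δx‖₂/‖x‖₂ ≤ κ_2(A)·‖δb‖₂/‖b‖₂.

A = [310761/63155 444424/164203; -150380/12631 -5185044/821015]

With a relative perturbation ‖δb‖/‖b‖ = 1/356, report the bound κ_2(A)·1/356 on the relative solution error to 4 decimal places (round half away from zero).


form AᵀA = [661926009121/3988554025 70602812568/797710805; 70602812568/797710805 188298808144/3988554025] with trace 588390877/2760245 and determinant 454371856/345030625
char-poly roots: 5329/25 and 85264/13801225
so κ_2 = √((5329/25) / (85264/13801225)) = 185.7500
worst-case relative error ≤ 185.7500 × 1/356 = 0.5218

0.5218


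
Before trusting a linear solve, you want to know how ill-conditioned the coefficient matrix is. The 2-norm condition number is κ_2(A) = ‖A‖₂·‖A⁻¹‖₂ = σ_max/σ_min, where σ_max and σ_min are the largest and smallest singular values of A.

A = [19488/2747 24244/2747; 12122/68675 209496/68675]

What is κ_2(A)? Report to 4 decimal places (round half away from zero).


6.7000

M = AᵀA = [141291364/2805625 177175152/2805625; 177175152/2805625 244643536/2805625]. tr(M)=15437396/112225, det(M)=45265984/112225
char-poly roots: 3364/25 and 13456/4489
σ_max=√(3364/25)=(58/5), σ_min=√(13456/4489)=(116/67) → κ = 6.7000


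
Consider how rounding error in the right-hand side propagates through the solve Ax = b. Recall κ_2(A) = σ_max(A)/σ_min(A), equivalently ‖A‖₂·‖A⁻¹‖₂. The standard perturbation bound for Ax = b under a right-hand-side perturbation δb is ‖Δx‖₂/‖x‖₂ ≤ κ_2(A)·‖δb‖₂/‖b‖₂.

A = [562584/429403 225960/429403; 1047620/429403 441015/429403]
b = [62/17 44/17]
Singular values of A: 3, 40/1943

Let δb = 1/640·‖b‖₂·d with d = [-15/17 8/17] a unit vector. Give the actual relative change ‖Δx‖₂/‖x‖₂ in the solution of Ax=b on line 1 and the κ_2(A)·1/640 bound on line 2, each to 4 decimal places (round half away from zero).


0.0035
0.2277

from the listed singular values, σ₁ = 3, σ_n = 40/1943
condition number: 3 ÷ (40/1943) = 145.7250
perturbation bound = 145.7250·1/640 = 0.2277
solve Ax = b  →  x = [38.5962 -89.1641]
2-norm of b is 4.4721; of x, 97.1591
with δb = [-0.0062 0.0033], A·Δx = δb → ‖Δx‖ = 0.3394
dividing the unrounded norms, ‖Δx‖/‖x‖ = 0.0035
tightness: 0.0035 against a bound of 0.2277 (unrounded ratio ≈ 0.0153)


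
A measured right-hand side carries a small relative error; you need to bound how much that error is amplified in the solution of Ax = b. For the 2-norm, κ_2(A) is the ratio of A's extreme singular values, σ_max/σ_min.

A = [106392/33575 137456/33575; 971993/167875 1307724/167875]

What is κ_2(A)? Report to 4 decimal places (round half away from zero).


123.4375

AᵀA = [4248276241/97515625 5663335788/97515625; 5663335788/97515625 7551888784/97515625]; tr = 472006601/3900625, det = 3748096/3900625
eigenvalues of AᵀA: λ = (tr ± √(tr²−4·det))/2 = 121, 30976/3900625
σ_max=√121=11, σ_min=√(30976/3900625)=(176/1975) → κ = 123.4375


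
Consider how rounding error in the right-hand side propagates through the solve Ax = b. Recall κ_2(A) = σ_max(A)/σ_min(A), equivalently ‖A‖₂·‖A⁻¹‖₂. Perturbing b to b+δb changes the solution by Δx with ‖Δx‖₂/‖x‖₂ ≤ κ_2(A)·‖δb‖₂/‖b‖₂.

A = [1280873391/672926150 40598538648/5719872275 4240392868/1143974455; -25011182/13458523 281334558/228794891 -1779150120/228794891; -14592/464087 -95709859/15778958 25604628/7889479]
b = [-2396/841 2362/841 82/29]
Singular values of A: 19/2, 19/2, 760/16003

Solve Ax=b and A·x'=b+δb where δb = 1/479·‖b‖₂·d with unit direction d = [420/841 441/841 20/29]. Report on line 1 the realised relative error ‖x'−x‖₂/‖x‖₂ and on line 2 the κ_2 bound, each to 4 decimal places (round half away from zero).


0.0051
0.4176

from the listed singular values, σ₁ = 19/2, σ_n = 760/16003
κ = σ_max/σ_min = (19/2)/(760/16003) = 200.0375
bound on ‖Δx‖/‖x‖: κ·ε = 200.0375·1/479 = 0.4176
solve Ax = b  →  x = [-40.5465 5.1731 10.1468]
2-norm of b is 4.8990; of x, 42.1158
re-solving with b+δb shifts x by Δx of norm 0.2154
relative error = 0.0051
so the bound overstates the realised error by a factor of ≈ 81.6701 (computed from the unrounded values)


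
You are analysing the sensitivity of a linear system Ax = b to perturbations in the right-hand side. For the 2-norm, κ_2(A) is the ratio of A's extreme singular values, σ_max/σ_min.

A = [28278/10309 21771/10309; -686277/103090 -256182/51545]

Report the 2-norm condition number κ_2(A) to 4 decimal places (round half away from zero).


190.3200

form AᵀA = [3260003841/62884900 611224353/15721225; 611224353/15721225 458453421/15721225] with trace 203752701/2515396 and determinant 455625/2515396
char-poly roots: 81 and 5625/2515396
σ_max=√81=9, σ_min=√(5625/2515396)=(75/1586) → κ = 190.3200


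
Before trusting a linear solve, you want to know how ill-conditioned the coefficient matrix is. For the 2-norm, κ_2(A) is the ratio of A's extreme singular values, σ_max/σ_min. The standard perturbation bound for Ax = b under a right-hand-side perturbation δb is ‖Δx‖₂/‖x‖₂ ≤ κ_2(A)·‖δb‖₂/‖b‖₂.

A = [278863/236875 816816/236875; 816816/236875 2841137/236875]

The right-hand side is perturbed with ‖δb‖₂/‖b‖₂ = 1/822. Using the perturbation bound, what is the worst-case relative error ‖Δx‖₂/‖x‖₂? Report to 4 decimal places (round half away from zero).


0.0922

M = AᵀA = [1191924721/89775625 4077545472/89775625; 4077545472/89775625 13982796529/89775625]. tr(M)=24279554/143641, det(M)=714025/143641
eigenvalues of AᵀA: λ = (tr ± √(tr²−4·det))/2 = 169, 4225/143641
σ_max=√169=13, σ_min=√(4225/143641)=(65/379) → κ = 75.8000
perturbation bound = 75.8000·1/822 = 0.0922


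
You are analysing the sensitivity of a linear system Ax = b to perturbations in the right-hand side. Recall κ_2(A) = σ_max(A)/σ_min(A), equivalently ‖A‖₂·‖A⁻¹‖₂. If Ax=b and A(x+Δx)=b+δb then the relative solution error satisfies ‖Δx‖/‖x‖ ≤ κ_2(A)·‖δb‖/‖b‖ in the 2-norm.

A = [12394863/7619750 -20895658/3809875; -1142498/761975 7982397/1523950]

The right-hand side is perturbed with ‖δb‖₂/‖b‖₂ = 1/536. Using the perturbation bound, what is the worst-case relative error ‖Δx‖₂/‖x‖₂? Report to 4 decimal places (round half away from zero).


form AᵀA = [337886797609/69037562500 -289533670272/17259390625; -289533670272/17259390625 3970844993641/69037562500] with trace 3446985433/55230050 and determinant 38950081/441840400
λ_max, λ_min = (3446985433/55230050 ± √2970158241963407616/762589605750625)/2 = 6241/100, 6241/4418404
κ = σ_max/σ_min = (79/10)/(79/2102) = 210.2000
worst-case relative error ≤ 210.2000 × 1/536 = 0.3922

0.3922


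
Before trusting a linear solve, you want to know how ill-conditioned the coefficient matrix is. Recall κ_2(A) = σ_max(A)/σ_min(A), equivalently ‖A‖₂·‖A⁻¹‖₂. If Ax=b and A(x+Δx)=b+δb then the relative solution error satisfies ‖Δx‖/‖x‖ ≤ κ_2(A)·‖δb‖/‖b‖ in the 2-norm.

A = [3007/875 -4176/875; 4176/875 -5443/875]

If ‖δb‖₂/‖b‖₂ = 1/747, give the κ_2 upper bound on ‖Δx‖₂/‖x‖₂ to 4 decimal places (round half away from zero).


0.0918

M = AᵀA = [1059241/30625 -1411488/30625; -1411488/30625 1882609/30625]. tr(M)=117674/1225, det(M)=49/25
solving λ² − 117674/1225·λ + 49/25 = 0 gives λ = 2401/25, 1/49
κ = σ_max/σ_min = (49/5)/(1/7) = 68.6000
worst-case relative error ≤ 68.6000 × 1/747 = 0.0918


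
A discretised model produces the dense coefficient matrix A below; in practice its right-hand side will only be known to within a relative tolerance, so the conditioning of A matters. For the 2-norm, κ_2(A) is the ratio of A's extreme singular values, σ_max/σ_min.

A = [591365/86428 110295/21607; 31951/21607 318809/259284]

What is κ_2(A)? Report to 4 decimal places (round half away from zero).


M = AᵀA = [217755161/4443664 30615716/833187; 30615716/833187 1102556401/39992976]. tr(M)=1531176425/19996488, det(M)=478515625/639887616
solving λ² − 1531176425/19996488·λ + 478515625/639887616 = 0 gives λ = 1225/16, 390625/39992976
κ = σ_max/σ_min = (35/4)/(625/6324) = 88.5360

88.5360


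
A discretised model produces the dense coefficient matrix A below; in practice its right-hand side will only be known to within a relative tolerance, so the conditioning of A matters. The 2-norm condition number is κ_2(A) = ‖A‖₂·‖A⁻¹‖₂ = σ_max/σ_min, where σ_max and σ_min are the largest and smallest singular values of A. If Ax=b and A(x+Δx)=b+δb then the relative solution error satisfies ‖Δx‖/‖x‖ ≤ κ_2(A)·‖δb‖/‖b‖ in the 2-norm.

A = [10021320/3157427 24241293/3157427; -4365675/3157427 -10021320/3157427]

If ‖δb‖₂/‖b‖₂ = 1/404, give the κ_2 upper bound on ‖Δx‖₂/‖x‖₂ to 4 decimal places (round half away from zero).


0.3700

form AᵀA = [707017590225/58990208641 1696328879040/58990208641; 1696328879040/58990208641 4071403200321/58990208641] with trace 28274679234/349054489 and determinant 102515625/349054489
eigenvalues of AᵀA: λ = (tr ± √(tr²−4·det))/2 = 81, 1265625/349054489
κ = σ_max/σ_min = 9/(1125/18683) = 149.4640
κ_2(A)·‖δb‖/‖b‖ = 0.3700


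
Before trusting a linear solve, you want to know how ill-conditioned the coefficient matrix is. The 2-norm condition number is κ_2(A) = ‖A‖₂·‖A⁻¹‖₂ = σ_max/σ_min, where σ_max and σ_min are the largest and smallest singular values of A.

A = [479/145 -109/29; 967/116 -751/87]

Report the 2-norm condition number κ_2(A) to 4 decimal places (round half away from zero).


60.0000

M = AᵀA = [27048281/336400 -4257617/50460; -4257617/50460 670930/7569]. tr(M)=608569/3600, det(M)=28561/3600
solving λ² − 608569/3600·λ + 28561/3600 = 0 gives λ = 169, 169/3600
κ = σ_max/σ_min = 13/(13/60) = 60.0000


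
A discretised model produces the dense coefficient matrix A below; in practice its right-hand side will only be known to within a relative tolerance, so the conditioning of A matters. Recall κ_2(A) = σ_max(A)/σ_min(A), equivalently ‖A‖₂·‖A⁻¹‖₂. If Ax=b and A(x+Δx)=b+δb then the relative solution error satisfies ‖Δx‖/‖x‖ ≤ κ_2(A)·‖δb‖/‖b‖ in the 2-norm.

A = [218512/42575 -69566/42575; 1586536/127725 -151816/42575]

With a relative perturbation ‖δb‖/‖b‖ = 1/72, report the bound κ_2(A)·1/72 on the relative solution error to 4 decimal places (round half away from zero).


M = AᵀA = [17436827968/96530625 -1695056608/32176875; -1695056608/32176875 165014948/10725625]. tr(M)=30275140/154449, det(M)=614656/154449
λ_max, λ_min = (30275140/154449 ± √916204370001424/23854493601)/2 = 196, 3136/154449
so κ_2 = √(196 / (3136/154449)) = 98.2500
worst-case relative error ≤ 98.2500 × 1/72 = 1.3646

1.3646


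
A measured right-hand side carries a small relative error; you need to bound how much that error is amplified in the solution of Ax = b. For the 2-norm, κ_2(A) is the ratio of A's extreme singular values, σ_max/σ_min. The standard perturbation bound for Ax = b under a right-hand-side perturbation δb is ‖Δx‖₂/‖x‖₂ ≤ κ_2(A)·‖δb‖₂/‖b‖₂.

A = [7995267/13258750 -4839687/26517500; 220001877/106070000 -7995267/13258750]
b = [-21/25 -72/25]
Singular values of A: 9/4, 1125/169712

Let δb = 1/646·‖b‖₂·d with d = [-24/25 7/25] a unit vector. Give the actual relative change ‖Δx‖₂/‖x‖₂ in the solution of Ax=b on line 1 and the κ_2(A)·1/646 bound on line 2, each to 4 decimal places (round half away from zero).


from the listed singular values, σ₁ = 9/4, σ_n = 1125/169712
condition number: (9/4) ÷ (1125/169712) = 339.4240
perturbation bound = 339.4240·1/646 = 0.5254
solve Ax = b  →  x = [-1.2800 0.3733]
‖b‖₂ = 3.0000 and ‖x‖₂ = 1.3333
δb = ε·‖b‖·d = [-0.0045 0.0013]; solving A·Δx = δb gives ‖Δx‖ = 0.7006
dividing the unrounded norms, ‖Δx‖/‖x‖ = 0.5254
realised/bound = 1 exactly: the bound is attained for this b and d

0.5254
0.5254


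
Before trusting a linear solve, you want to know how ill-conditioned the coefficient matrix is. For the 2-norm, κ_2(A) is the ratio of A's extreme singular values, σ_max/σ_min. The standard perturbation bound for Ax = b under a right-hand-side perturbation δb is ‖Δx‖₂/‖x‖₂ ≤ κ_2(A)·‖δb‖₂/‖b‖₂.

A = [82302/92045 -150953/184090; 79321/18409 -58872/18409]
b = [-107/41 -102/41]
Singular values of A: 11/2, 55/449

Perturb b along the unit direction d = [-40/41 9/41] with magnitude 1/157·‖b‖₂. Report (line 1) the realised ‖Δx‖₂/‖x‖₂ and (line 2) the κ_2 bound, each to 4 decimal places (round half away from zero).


0.0115
0.2860

largest singular value 11/2, smallest 55/449
κ = σ_max/σ_min = (11/2)/(55/449) = 44.9000
perturbation bound = 44.9000·1/157 = 0.2860
solve Ax = b  →  x = [9.3600 13.3891]
2-norm of b is 3.6056; of x, 16.3364
Δx = A⁻¹·δb where δb = 1/157·3.6056·d; ‖Δx‖ = 0.1875
dividing the unrounded norms, ‖Δx‖/‖x‖ = 0.0115
so the bound overstates the realised error by a factor of ≈ 24.9199 (computed from the unrounded values)


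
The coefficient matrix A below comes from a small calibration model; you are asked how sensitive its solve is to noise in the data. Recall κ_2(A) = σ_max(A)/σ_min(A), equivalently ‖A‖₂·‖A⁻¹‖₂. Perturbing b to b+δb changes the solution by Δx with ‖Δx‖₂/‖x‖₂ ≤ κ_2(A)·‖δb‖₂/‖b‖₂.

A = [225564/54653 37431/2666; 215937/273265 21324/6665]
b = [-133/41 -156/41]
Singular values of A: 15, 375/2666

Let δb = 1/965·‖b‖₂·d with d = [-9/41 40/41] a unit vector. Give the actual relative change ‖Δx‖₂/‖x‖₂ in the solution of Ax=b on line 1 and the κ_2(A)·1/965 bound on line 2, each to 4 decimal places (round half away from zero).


0.0017
0.1105

σ_max = 15, σ_min = 375/2666
condition number: 15 ÷ (375/2666) = 106.6400
bound on ‖Δx‖/‖x‖: κ·ε = 106.6400·1/965 = 0.1105
solve Ax = b  →  x = [20.4002 -6.2278]
‖b‖ = 5.0000, ‖x‖ = 21.3297
δb = ε·‖b‖·d = [-0.0011 0.0051]; solving A·Δx = δb gives ‖Δx‖ = 0.0368
realised ‖Δx‖/‖x‖ = 0.0017
realised/bound (from unrounded values) ≈ 0.0156


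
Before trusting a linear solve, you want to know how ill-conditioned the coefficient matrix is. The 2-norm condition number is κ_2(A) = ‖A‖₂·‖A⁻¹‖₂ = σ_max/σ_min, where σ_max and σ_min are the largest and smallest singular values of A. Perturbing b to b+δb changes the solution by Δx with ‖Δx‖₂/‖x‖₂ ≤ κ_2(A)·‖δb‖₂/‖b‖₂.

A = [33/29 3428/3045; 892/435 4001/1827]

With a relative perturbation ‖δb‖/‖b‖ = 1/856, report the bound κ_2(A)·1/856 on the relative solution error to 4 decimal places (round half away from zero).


form AᵀA = [1040689/189225 4587008/794745; 4587008/794745 505960681/83448225] with trace 229466/19845 and determinant 83521/2480625
λ_max, λ_min = (229466/19845 ± √1315040149504/9845600625)/2 = 289/25, 289/99225
so κ_2 = √((289/25) / (289/99225)) = 63.0000
κ_2(A)·‖δb‖/‖b‖ = 0.0736

0.0736


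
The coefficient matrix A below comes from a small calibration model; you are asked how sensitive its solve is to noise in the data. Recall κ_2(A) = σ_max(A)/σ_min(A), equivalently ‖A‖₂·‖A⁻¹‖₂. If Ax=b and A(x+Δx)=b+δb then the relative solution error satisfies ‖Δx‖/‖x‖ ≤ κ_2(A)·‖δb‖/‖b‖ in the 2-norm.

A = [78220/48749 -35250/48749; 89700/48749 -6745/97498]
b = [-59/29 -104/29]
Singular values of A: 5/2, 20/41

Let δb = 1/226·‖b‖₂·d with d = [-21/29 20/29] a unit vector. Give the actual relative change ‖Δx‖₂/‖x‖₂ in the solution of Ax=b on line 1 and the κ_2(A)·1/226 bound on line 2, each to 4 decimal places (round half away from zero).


0.0144
0.0227

from the listed singular values, σ₁ = 5/2, σ_n = 20/41
κ_2(A) = (5/2) / (20/41) = 5.1250
κ_2(A)·‖δb‖/‖b‖ = 0.0227
solve Ax = b  →  x = [-2.0110 -1.6488]
‖b‖ = 4.1231, ‖x‖ = 2.6005
δb = ε·‖b‖·d = [-0.0132 0.0126]; solving A·Δx = δb gives ‖Δx‖ = 0.0374
relative error = 0.0144
realised/bound (from unrounded values) ≈ 0.6342


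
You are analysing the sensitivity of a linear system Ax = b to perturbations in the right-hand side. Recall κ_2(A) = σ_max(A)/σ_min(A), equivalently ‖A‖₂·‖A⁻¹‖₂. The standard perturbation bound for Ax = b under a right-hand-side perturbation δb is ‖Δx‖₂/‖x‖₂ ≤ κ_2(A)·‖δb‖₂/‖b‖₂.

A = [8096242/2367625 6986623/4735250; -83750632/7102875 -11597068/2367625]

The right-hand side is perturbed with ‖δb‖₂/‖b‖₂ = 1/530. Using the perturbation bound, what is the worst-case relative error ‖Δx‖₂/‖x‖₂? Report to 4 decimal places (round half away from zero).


0.5154

AᵀA = [935890531828/6209333325 5199310081/82791111; 5199310081/82791111 72219181013/2759703700]; tr = 337964212033/1910564100, det = 5006411536/11941025625
eigenvalues of AᵀA: λ = (tr ± √(tr²−4·det))/2 = 17689/100, 1132096/477641025
κ_2(A) = √(λ_max/λ_min) = √((17689/100) / (1132096/477641025)) = 273.1875
worst-case relative error ≤ 273.1875 × 1/530 = 0.5154


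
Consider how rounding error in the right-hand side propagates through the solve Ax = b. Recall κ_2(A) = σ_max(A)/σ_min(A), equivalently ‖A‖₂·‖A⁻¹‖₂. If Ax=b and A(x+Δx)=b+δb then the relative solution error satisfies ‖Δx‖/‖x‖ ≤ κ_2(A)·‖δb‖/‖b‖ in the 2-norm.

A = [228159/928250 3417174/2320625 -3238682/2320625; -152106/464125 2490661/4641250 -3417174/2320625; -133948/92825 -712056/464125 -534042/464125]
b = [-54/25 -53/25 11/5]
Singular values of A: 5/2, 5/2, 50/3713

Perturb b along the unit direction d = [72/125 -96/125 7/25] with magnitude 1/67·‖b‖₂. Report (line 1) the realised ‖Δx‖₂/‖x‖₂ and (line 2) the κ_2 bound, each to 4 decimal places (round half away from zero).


from the listed singular values, σ₁ = 5/2, σ_n = 50/3713
κ = σ_max/σ_min = (5/2)/(50/3713) = 185.6500
bound on ‖Δx‖/‖x‖: κ·ε = 185.6500·1/67 = 2.7709
solve Ax = b  →  x = [-59.8880 34.4128 27.3096]
2-norm of b is 3.7417; of x, 74.2740
with δb = [0.0322 -0.0429 0.0156], A·Δx = δb → ‖Δx‖ = 4.1471
relative error = 0.0558
so the bound overstates the realised error by a factor of ≈ 49.6264 (computed from the unrounded values)

0.0558
2.7709


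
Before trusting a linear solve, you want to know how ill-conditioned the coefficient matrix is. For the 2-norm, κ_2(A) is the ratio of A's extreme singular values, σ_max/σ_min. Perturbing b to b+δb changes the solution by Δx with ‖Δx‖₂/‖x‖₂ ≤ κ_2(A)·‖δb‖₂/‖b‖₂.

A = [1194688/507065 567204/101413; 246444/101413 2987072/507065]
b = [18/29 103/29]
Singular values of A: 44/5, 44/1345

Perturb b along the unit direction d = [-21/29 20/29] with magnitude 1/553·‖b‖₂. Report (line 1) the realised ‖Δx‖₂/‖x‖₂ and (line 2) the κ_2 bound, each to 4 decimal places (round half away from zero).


0.0033
0.4864

from the listed singular values, σ₁ = 44/5, σ_n = 44/1345
condition number: (44/5) ÷ (44/1345) = 269.0000
κ_2(A)·‖δb‖/‖b‖ = 0.4864
solve Ax = b  →  x = [-56.3024 23.8287]
2-norm of b is 3.6056; of x, 61.1373
re-solving with b+δb shifts x by Δx of norm 0.1993
realised ‖Δx‖/‖x‖ = 0.0033
tightness: 0.0033 against a bound of 0.4864 (unrounded ratio ≈ 0.0067)


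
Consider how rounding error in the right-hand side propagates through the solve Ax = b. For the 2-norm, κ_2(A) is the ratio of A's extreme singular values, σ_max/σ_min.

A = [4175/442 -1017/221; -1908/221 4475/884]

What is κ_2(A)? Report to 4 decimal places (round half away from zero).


form AᵀA = [31992481/195364 -8515125/97682; -8515125/97682 36574249/781456] with trace 569357/2704 and determinant 707281/10816
eigenvalues of AᵀA: λ = (tr ± √(tr²−4·det))/2 = 841/4, 841/2704
κ_2(A) = √(λ_max/λ_min) = √((841/4) / (841/2704)) = 26.0000

26.0000


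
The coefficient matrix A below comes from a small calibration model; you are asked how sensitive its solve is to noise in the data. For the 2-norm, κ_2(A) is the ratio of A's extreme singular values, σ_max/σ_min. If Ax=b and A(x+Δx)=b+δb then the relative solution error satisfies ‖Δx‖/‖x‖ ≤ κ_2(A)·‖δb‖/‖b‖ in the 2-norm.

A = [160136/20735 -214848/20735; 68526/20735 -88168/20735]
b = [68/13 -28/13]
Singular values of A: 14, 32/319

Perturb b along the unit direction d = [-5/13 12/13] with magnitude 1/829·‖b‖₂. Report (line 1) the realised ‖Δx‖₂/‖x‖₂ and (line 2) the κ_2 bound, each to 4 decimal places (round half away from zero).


0.0017
0.1684

largest singular value 14, smallest 32/319
κ = σ_max/σ_min = 14/(32/319) = 139.5625
worst-case relative error ≤ 139.5625 × 1/829 = 0.1684
solve Ax = b  →  x = [-31.7286 -24.1536]
‖b‖₂ = 5.6569 and ‖x‖₂ = 39.8760
Δx = A⁻¹·δb where δb = 1/829·5.6569·d; ‖Δx‖ = 0.0680
dividing the unrounded norms, ‖Δx‖/‖x‖ = 0.0017
tightness: 0.0017 against a bound of 0.1684 (unrounded ratio ≈ 0.0101)


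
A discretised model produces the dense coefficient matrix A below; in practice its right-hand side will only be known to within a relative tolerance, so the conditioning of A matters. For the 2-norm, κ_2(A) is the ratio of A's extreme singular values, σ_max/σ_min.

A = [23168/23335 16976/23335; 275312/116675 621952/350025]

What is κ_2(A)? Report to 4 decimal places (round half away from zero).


215.4000

form AᵀA = [527902976/80550625 1187741696/241651875; 1187741696/241651875 2672578816/724955625] with trace 296948224/28998225 and determinant 65536/28998225
char-poly roots: 256/25 and 256/1159929
σ_max=√(256/25)=(16/5), σ_min=√(256/1159929)=(16/1077) → κ = 215.4000


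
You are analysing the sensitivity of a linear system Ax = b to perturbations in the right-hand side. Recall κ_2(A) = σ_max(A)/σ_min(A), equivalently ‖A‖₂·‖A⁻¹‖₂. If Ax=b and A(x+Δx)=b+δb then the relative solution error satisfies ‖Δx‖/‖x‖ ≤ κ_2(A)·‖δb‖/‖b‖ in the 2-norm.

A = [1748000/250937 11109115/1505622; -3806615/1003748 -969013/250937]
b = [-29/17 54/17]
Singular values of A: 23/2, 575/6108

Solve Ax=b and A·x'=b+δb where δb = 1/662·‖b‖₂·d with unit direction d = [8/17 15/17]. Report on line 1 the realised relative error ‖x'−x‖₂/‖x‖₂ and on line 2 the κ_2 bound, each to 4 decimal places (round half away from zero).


0.0027
0.1845

σ_max = 23/2, σ_min = 575/6108
κ = σ_max/σ_min = (23/2)/(575/6108) = 122.1600
perturbation bound = 122.1600·1/662 = 0.1845
solve Ax = b  →  x = [-15.5644 14.4630]
‖b‖₂ = 3.6056 and ‖x‖₂ = 21.2468
with δb = [0.0026 0.0048], A·Δx = δb → ‖Δx‖ = 0.0579
realised ‖Δx‖/‖x‖ = 0.0027
tightness: 0.0027 against a bound of 0.1845 (unrounded ratio ≈ 0.0148)


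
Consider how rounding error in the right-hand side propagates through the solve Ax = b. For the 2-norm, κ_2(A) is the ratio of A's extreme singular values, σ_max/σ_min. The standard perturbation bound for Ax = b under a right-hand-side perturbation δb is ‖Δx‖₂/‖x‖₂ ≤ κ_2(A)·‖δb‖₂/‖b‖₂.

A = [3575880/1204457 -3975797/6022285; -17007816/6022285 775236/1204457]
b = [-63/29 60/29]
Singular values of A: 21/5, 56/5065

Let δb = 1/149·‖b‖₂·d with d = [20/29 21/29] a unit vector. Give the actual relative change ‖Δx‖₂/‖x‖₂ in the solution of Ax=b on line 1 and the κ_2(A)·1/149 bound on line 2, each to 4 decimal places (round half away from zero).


from the listed singular values, σ₁ = 21/5, σ_n = 56/5065
condition number: (21/5) ÷ (56/5065) = 379.8750
perturbation bound = 379.8750·1/149 = 2.5495
solve Ax = b  →  x = [-0.6969 0.1568]
‖b‖₂ = 3.0000 and ‖x‖₂ = 0.7143
δb = ε·‖b‖·d = [0.0139 0.0146]; solving A·Δx = δb gives ‖Δx‖ = 1.8211
realised ‖Δx‖/‖x‖ = 2.5495
so the bound is sharp here: realised error equals the bound

2.5495
2.5495
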